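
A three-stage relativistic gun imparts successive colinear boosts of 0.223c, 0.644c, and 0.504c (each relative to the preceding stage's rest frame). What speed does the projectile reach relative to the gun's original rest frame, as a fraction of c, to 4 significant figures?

u ≈ 0.9132c

Compose boost 2: (0.644 + 0.223)/(1 + 0.644×0.223) = 0.8670/1.14361 = 0.758124
Compose boost 3: (0.504 + 0.758124)/(1 + 0.504×0.758124) = 1.26212/1.38209 = 0.9132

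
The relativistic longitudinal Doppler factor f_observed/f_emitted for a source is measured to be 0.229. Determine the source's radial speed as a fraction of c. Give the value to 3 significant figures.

f_obs/f_src = √((1−β)/(1+β)) = 0.229  ⇒  (1−β)/(1+β) = 0.052441
β = |1 − D²|/(1 + D²) = |1 − 0.052441|/(1 + 0.052441) = 0.900

β ≈ 0.900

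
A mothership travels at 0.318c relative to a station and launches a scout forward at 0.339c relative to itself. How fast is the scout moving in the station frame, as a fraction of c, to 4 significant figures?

u ≈ 0.5931c

Compose boost 2: (0.339 + 0.318)/(1 + 0.339×0.318) = 0.6570/1.10780 = 0.5931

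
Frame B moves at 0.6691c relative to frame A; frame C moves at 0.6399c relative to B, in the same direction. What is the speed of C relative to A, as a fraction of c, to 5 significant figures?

Compose boost 2: (0.6399 + 0.6691)/(1 + 0.6399×0.6691) = 1.3090/1.428157 = 0.91657

u ≈ 0.91657c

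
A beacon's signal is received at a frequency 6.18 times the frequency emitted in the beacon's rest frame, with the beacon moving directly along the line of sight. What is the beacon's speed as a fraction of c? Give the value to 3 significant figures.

f_obs/f_src = √((1+β)/(1−β)) = 6.18  ⇒  (1+β)/(1−β) = 38.192
β = |1 − D²|/(1 + D²) = |1 − 38.192|/(1 + 38.192) = 0.949

β ≈ 0.949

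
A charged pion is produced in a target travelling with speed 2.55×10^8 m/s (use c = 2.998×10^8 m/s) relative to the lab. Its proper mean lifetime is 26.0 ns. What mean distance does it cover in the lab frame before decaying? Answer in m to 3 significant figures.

d ≈ 12.6 m

β = v/c = 2.55×10^8 / 2.998×10^8 = 0.85057
γ = 1/√(1 − 0.85057²) = 1.9016
Dilated lifetime: Δt = γτ₀ = 1.9016 × 26.0 ns = 49.442 ns
d = vΔt = 0.85057c × 49.442 ns = 2.5500×10^8 m/s × 4.9442×10^-8 s = 12.6 m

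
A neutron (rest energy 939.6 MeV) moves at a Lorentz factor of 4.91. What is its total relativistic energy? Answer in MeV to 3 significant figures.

E ≈ 4610 MeV

γ = 4.91 (given)
E = γm₀c² = 4.91 × 939.6 MeV = 4610 MeV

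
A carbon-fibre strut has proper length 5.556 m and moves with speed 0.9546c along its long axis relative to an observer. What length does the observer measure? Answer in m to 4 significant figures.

γ = 1/√(1 − 0.9546²) = 3.35694
Length contraction: L = L₀/γ = 5.556/3.35694 = 1.655 m

L ≈ 1.655 m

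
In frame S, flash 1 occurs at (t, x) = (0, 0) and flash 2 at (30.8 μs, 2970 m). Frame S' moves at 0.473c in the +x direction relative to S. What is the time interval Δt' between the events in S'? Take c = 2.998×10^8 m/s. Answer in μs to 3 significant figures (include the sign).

γ = 1/√(1 − 0.473²) = 1.1350
Δt' = γ(Δt − vΔx/c²) = 1.1350 × (30.8 μs − 0.473×2970 m / (2.998×10^8 m/s))
= 1.1350 × (26.114 μs) = 29.6 μs

Δt' ≈ 29.6 μs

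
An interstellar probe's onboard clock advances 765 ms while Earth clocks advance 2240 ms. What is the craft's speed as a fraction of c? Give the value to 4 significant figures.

β ≈ 0.9399

γ = Δt/τ₀ = 2240/765 = 2.92810
β = √(1 − 1/γ²) = √(1 − 1/2.92810²) = 0.9399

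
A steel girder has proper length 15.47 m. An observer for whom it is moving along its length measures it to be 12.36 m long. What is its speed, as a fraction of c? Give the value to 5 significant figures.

γ = L₀/L = 15.47/12.36 = 1.251618
β = √(1 − 1/γ²) = 0.60138

β ≈ 0.60138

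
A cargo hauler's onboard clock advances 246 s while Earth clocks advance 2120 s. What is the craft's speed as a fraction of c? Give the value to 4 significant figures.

γ = Δt/τ₀ = 2120/246 = 8.61789
β = √(1 − 1/γ²) = √(1 − 1/8.61789²) = 0.9932

β ≈ 0.9932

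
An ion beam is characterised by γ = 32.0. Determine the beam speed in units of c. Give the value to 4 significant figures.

β ≈ 0.9995

β = √(1 − 1/γ²) = √(1 − 1/32.0²) = √(0.999023) = 0.9995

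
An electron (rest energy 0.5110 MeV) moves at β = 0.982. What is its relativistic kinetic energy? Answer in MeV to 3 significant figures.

γ = 1/√(1 − 0.982²) = 5.2943
K = (γ − 1)m₀c² = (5.2943 − 1) × 0.5110 MeV = 4.2943 × 0.5110 MeV = 2.19 MeV

K ≈ 2.19 MeV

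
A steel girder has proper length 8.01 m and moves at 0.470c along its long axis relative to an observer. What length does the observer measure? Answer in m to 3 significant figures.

L ≈ 7.07 m

γ = 1/√(1 − 0.470²) = 1.1329
Length contraction: L = L₀/γ = 8.01/1.1329 = 7.07 m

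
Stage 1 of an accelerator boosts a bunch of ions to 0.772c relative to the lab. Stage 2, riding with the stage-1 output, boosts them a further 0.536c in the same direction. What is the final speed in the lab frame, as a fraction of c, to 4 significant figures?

Compose boost 2: (0.536 + 0.772)/(1 + 0.536×0.772) = 1.308/1.41379 = 0.9252

u ≈ 0.9252c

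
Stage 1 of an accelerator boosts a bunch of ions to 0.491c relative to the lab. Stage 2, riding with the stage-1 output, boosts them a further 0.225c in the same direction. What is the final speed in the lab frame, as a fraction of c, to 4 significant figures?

Compose boost 2: (0.225 + 0.491)/(1 + 0.225×0.491) = 0.7160/1.11048 = 0.6448

u ≈ 0.6448c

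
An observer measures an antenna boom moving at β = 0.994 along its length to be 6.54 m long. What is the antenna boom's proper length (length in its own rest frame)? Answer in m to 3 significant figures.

γ = 1/√(1 − 0.994²) = 9.1424
L₀ = γL = 9.1424 × 6.54 = 59.8 m

L₀ ≈ 59.8 m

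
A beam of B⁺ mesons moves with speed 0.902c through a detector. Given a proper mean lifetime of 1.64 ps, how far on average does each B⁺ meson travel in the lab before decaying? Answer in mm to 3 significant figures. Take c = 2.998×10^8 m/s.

d ≈ 1.03 mm

γ = 1/√(1 − 0.902²) = 2.3162
Dilated lifetime: Δt = γτ₀ = 2.3162 × 1.64 ps = 3.7986 ps
d = vΔt = 0.902c × 3.7986 ps = 2.7042×10^8 m/s × 3.7986×10^-12 s = 1.03 mm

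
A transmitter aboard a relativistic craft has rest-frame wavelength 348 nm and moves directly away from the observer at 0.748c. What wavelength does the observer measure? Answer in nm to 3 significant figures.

Relativistic Doppler: λ_obs = λ_src √((1+β)/(1−β))
= 348 × √(1.7480/0.25200) = 348 × 2.6337 = 917 nm

λ_obs ≈ 917 nm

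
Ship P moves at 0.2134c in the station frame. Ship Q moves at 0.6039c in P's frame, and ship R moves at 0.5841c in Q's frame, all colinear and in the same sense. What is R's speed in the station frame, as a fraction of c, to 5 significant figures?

Compose boost 2: (0.6039 + 0.2134)/(1 + 0.6039×0.2134) = 0.81730/1.128872 = 0.7239969
Compose boost 3: (0.5841 + 0.7239969)/(1 + 0.5841×0.7239969) = 1.308097/1.422887 = 0.91933

u ≈ 0.91933c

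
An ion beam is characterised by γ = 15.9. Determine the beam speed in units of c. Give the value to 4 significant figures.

β ≈ 0.9980

β = √(1 − 1/γ²) = √(1 − 1/15.9²) = √(0.996044) = 0.9980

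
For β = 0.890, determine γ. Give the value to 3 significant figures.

γ ≈ 2.19

γ = 1/√(1 − β²) = 1/√(1 − 0.890²) = 1/√(0.20790) = 2.19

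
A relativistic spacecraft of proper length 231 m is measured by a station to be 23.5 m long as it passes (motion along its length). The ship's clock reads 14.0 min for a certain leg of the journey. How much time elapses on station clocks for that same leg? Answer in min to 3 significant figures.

Δt ≈ 138 min

Length contraction ⇒ γ = L₀/L = 231/23.5 = 9.8298
Time dilation: Δt = γτ₀ = 9.8298 × 14.0 min = 138 min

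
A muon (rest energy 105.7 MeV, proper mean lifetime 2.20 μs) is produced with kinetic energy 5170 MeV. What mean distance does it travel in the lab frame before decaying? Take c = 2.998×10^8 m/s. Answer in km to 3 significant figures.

d ≈ 32.9 km

γ = 1 + K/(m₀c²) = 1 + 5170/105.7 = 49.912
β = √(1 − 1/γ²) = 0.99980
Dilated lifetime: γτ₀ = 49.912 × 2.20 μs = 109.81 μs
d = βc·γτ₀ = 0.99980 × (2.998×10^8 m/s) × 0.00010981 s = 32.9 km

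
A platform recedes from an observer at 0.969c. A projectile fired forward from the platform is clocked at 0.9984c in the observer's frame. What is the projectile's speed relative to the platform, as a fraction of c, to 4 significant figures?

Inverse velocity addition: u' = (u − v)/(1 − uv/c²)
= (0.9984 − 0.969)/(1 − 0.9984×0.969) = 0.02940/0.0325504 = 0.9032

u' ≈ 0.9032c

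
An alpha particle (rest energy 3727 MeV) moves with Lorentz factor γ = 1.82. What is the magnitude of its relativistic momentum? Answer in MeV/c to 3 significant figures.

p ≈ 5670 MeV/c

β = √(1 − 1/γ²) = √(1 − 1/1.82²) = 0.83553
p = γβm₀c = 1.82 × 0.83553 × 3727 MeV/c = 5670 MeV/c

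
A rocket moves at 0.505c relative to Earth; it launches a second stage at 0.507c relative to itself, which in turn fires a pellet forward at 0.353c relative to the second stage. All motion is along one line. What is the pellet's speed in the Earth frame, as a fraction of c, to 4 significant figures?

u ≈ 0.9021c

Compose boost 2: (0.507 + 0.505)/(1 + 0.507×0.505) = 1.012/1.25604 = 0.805710
Compose boost 3: (0.353 + 0.805710)/(1 + 0.353×0.805710) = 1.15871/1.28442 = 0.9021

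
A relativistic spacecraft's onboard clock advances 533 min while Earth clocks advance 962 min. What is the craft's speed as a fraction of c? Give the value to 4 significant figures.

γ = Δt/τ₀ = 962/533 = 1.80488
β = √(1 − 1/γ²) = √(1 − 1/1.80488²) = 0.8325

β ≈ 0.8325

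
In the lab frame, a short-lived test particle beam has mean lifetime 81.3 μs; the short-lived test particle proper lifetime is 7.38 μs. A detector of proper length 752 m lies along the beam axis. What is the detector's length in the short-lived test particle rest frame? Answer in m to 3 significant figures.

L ≈ 68.3 m

Time dilation ⇒ γ = Δt/τ₀ = 81.3/7.38 = 11.016
Length contraction: L = L₀/γ = 752/11.016 = 68.3 m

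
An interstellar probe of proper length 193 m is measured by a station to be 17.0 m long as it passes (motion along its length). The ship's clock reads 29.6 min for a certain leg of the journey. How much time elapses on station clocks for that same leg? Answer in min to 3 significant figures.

Length contraction ⇒ γ = L₀/L = 193/17.0 = 11.353
Time dilation: Δt = γτ₀ = 11.353 × 29.6 min = 336 min

Δt ≈ 336 min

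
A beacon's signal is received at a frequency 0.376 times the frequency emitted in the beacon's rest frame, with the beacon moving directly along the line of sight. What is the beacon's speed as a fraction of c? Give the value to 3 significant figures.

β ≈ 0.752

f_obs/f_src = √((1−β)/(1+β)) = 0.376  ⇒  (1−β)/(1+β) = 0.14138
β = |1 − D²|/(1 + D²) = |1 − 0.14138|/(1 + 0.14138) = 0.752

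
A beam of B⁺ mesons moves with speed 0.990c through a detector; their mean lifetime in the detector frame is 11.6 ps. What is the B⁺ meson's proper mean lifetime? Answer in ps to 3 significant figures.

τ₀ ≈ 1.64 ps

γ = 1/√(1 − 0.990²) = 7.0888
Proper time: τ₀ = Δt/γ = 11.6/7.0888 = 1.64 ps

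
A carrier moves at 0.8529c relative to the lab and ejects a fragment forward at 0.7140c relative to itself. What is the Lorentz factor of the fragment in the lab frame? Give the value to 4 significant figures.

u_lab = (0.7140 + 0.8529)/(1 + 0.7140×0.8529) = 1.5669/1.608971 = 0.9738525
γ = 1/√(1 − 0.9738525²) = 4.402

γ ≈ 4.402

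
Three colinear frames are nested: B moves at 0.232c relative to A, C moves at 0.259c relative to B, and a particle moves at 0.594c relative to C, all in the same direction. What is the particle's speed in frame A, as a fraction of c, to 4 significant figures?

u ≈ 0.8291c

Compose boost 2: (0.259 + 0.232)/(1 + 0.259×0.232) = 0.4910/1.06009 = 0.463169
Compose boost 3: (0.594 + 0.463169)/(1 + 0.594×0.463169) = 1.05717/1.27512 = 0.8291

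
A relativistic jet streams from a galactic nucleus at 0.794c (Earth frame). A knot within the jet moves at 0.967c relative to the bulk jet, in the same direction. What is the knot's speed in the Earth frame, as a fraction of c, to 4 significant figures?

u ≈ 0.9962c

Relativistic velocity addition: u = (u' + v)/(1 + u'v/c²)
= (0.967 + 0.794)/(1 + 0.967×0.794) = 1.761/1.76780 = 0.9962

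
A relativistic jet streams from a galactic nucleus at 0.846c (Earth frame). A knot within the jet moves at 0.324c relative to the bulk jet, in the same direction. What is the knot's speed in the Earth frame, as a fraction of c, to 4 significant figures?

Relativistic velocity addition: u = (u' + v)/(1 + u'v/c²)
= (0.324 + 0.846)/(1 + 0.324×0.846) = 1.170/1.27410 = 0.9183

u ≈ 0.9183c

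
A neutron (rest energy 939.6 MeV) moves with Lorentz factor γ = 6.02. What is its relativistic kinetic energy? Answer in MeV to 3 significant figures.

γ = 6.02 (given)
K = (γ − 1)m₀c² = (6.02 − 1) × 939.6 MeV = 5.0200 × 939.6 MeV = 4720 MeV

K ≈ 4720 MeV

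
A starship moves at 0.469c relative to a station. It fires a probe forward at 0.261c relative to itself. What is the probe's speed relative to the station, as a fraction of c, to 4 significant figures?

u ≈ 0.6504c

Relativistic velocity addition: u = (u' + v)/(1 + u'v/c²)
= (0.261 + 0.469)/(1 + 0.261×0.469) = 0.7300/1.12241 = 0.6504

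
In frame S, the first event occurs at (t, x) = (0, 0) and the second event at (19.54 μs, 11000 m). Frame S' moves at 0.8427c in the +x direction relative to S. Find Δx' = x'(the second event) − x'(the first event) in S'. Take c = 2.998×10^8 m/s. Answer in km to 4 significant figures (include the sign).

Δx' ≈ 11.26 km

γ = 1/√(1 − 0.8427²) = 1.85741
Δx' = γ(Δx − vΔt) = 1.85741 × (11000 m − 0.8427×(2.998×10^8 m/s)×19.54×10^-6 s)
= 1.85741 × (6063.39 m) = 11.26 km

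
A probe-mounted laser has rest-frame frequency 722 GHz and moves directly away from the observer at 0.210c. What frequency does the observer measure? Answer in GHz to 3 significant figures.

f_obs ≈ 583 GHz

Relativistic Doppler: f_obs = f_src √((1−β)/(1+β))
= 722 × √(0.79000/1.2100) = 722 × 0.80802 = 583 GHz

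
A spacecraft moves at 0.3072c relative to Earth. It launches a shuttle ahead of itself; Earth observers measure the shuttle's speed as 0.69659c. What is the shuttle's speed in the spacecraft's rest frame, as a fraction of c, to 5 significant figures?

u' ≈ 0.49540c

Inverse velocity addition: u' = (u − v)/(1 − uv/c²)
= (0.69659 − 0.3072)/(1 − 0.69659×0.3072) = 0.38939/0.7860076 = 0.49540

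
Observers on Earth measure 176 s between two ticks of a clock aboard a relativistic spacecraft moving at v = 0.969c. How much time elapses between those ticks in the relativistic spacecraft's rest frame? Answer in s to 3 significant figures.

τ₀ ≈ 43.5 s

γ = 1/√(1 − 0.969²) = 4.0476
Proper time: τ₀ = Δt/γ = 176/4.0476 = 43.5 s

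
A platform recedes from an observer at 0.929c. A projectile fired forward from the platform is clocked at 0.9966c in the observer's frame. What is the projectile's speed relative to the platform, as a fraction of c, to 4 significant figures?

u' ≈ 0.9116c

Inverse velocity addition: u' = (u − v)/(1 − uv/c²)
= (0.9966 − 0.929)/(1 − 0.9966×0.929) = 0.06760/0.0741586 = 0.9116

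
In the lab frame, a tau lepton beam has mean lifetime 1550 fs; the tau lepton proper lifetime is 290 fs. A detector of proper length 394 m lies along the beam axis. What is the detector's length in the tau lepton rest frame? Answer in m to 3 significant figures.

L ≈ 73.7 m

Time dilation ⇒ γ = Δt/τ₀ = 1550/290 = 5.3448
Length contraction: L = L₀/γ = 394/5.3448 = 73.7 m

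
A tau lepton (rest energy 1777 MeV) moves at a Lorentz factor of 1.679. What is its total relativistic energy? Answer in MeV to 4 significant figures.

E ≈ 2984 MeV

γ = 1.679 (given)
E = γm₀c² = 1.679 × 1777 MeV = 2984 MeV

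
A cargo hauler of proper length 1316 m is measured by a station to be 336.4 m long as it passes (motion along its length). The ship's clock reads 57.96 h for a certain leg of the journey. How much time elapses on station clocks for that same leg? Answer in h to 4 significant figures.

Δt ≈ 226.7 h

Length contraction ⇒ γ = L₀/L = 1316/336.4 = 3.91201
Time dilation: Δt = γτ₀ = 3.91201 × 57.96 h = 226.7 h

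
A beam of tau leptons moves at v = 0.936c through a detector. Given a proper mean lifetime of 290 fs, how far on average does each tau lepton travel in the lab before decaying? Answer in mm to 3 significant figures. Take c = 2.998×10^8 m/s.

γ = 1/√(1 − 0.936²) = 2.8409
Dilated lifetime: Δt = γτ₀ = 2.8409 × 290 fs = 823.86 fs
d = vΔt = 0.936c × 823.86 fs = 2.8061×10^8 m/s × 8.2386×10^-13 s = 0.231 mm

d ≈ 0.231 mm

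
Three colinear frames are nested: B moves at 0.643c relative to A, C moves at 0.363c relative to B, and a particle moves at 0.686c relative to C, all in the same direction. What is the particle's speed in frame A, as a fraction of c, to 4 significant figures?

u ≈ 0.9629c

Compose boost 2: (0.363 + 0.643)/(1 + 0.363×0.643) = 1.006/1.23341 = 0.815626
Compose boost 3: (0.686 + 0.815626)/(1 + 0.686×0.815626) = 1.50163/1.55952 = 0.9629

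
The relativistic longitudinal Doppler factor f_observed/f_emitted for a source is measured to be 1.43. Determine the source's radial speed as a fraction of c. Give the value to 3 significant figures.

β ≈ 0.343

f_obs/f_src = √((1+β)/(1−β)) = 1.43  ⇒  (1+β)/(1−β) = 2.0449
β = |1 − D²|/(1 + D²) = |1 − 2.0449|/(1 + 2.0449) = 0.343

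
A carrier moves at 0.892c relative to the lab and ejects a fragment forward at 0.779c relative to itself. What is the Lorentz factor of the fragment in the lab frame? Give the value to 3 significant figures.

γ ≈ 5.98

u_lab = (0.779 + 0.892)/(1 + 0.779×0.892) = 1.671/1.69487 = 0.985917
γ = 1/√(1 − 0.985917²) = 5.98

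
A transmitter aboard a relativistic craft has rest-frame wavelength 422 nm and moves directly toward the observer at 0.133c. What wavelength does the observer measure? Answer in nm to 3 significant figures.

Relativistic Doppler: λ_obs = λ_src √((1−β)/(1+β))
= 422 × √(0.86700/1.1330) = 422 × 0.87477 = 369 nm

λ_obs ≈ 369 nm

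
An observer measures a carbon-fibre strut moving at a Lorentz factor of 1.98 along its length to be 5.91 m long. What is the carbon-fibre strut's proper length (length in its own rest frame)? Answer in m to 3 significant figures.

L₀ ≈ 11.7 m

γ = 1.98 (given)
L₀ = γL = 1.98 × 5.91 = 11.7 m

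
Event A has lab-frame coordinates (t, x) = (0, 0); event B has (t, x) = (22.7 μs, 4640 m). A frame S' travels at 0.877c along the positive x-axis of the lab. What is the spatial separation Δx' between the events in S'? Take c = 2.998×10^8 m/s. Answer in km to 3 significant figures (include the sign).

γ = 1/√(1 − 0.877²) = 2.0812
Δx' = γ(Δx − vΔt) = 2.0812 × (4640 m − 0.877×(2.998×10^8 m/s)×22.7×10^-6 s)
= 2.0812 × (-1328.4 m) = -2.76 km

Δx' ≈ -2.76 km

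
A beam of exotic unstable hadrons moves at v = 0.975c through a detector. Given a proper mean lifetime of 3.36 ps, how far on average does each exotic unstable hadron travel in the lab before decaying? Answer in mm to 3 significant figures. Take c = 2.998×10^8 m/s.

d ≈ 4.42 mm

γ = 1/√(1 − 0.975²) = 4.5004
Dilated lifetime: Δt = γτ₀ = 4.5004 × 3.36 ps = 15.121 ps
d = vΔt = 0.975c × 15.121 ps = 2.9230×10^8 m/s × 1.5121×10^-11 s = 4.42 mm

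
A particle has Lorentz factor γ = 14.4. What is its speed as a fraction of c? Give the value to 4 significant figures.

β = √(1 − 1/γ²) = √(1 − 1/14.4²) = √(0.995177) = 0.9976

β ≈ 0.9976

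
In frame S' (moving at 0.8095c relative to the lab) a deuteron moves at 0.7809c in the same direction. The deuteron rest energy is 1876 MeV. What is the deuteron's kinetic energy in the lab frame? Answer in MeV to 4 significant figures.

u_lab = (0.7809 + 0.8095)/(1 + 0.7809×0.8095) = 0.9744271
γ = 1/√(1 − 0.9744271²) = 4.45030
K = (γ − 1)m₀c² = (4.45030 − 1) × 1876 = 3.45030 × 1876 = 6473 MeV

K ≈ 6473 MeV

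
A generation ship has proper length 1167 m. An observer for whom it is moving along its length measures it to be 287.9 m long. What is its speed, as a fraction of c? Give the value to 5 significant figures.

γ = L₀/L = 1167/287.9 = 4.053491
β = √(1 − 1/γ²) = 0.96909

β ≈ 0.96909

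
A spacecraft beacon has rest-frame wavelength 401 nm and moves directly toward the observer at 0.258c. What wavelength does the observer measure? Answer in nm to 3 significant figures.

λ_obs ≈ 308 nm

Relativistic Doppler: λ_obs = λ_src √((1−β)/(1+β))
= 401 × √(0.74200/1.2580) = 401 × 0.76800 = 308 nm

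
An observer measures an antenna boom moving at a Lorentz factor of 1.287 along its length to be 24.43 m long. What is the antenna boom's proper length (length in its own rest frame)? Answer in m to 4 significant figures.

γ = 1.287 (given)
L₀ = γL = 1.287 × 24.43 = 31.44 m

L₀ ≈ 31.44 m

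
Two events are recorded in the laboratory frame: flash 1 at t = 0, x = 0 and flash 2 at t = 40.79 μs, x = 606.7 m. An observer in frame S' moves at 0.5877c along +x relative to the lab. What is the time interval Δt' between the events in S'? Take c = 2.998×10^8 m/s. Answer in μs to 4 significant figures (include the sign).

Δt' ≈ 48.95 μs

γ = 1/√(1 − 0.5877²) = 1.23597
Δt' = γ(Δt − vΔx/c²) = 1.23597 × (40.79 μs − 0.5877×606.7 m / (2.998×10^8 m/s))
= 1.23597 × (39.6007 μs) = 48.95 μs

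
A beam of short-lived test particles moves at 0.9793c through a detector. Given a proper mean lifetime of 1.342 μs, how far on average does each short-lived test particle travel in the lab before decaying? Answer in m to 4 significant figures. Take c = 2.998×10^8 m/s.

d ≈ 1947 m

γ = 1/√(1 − 0.9793²) = 4.94036
Dilated lifetime: Δt = γτ₀ = 4.94036 × 1.342 μs = 6.62997 μs
d = vΔt = 0.9793c × 6.62997 μs = 2.93594×10^8 m/s × 6.62997×10^-6 s = 1947 m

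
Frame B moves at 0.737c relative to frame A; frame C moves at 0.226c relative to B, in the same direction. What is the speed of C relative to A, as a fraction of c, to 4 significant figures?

u ≈ 0.8255c

Compose boost 2: (0.226 + 0.737)/(1 + 0.226×0.737) = 0.9630/1.16656 = 0.8255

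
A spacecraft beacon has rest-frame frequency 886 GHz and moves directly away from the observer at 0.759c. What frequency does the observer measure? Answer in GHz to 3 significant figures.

Relativistic Doppler: f_obs = f_src √((1−β)/(1+β))
= 886 × √(0.24100/1.7590) = 886 × 0.37015 = 328 GHz

f_obs ≈ 328 GHz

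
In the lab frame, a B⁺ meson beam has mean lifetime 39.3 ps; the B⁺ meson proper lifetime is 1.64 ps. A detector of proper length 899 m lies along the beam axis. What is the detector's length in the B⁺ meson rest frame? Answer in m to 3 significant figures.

Time dilation ⇒ γ = Δt/τ₀ = 39.3/1.64 = 23.963
Length contraction: L = L₀/γ = 899/23.963 = 37.5 m

L ≈ 37.5 m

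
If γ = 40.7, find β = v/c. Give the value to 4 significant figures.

β = √(1 − 1/γ²) = √(1 − 1/40.7²) = √(0.999396) = 0.9997

β ≈ 0.9997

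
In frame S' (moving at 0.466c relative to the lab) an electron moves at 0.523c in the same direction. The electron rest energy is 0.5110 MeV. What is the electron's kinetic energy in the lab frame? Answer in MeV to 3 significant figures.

u_lab = (0.523 + 0.466)/(1 + 0.523×0.466) = 0.795196
γ = 1/√(1 − 0.795196²) = 1.6492
K = (γ − 1)m₀c² = (1.6492 − 1) × 0.5110 = 0.64921 × 0.5110 = 0.332 MeV

K ≈ 0.332 MeV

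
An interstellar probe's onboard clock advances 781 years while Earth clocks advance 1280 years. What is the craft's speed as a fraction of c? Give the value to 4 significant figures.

β ≈ 0.7923

γ = Δt/τ₀ = 1280/781 = 1.63892
β = √(1 − 1/γ²) = √(1 − 1/1.63892²) = 0.7923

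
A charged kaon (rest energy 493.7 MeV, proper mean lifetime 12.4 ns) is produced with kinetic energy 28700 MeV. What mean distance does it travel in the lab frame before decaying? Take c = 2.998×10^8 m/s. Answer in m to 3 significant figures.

γ = 1 + K/(m₀c²) = 1 + 28700/493.7 = 59.132
β = √(1 − 1/γ²) = 0.99986
Dilated lifetime: γτ₀ = 59.132 × 12.4 ns = 733.24 ns
d = βc·γτ₀ = 0.99986 × (2.998×10^8 m/s) × 7.3324×10^-7 s = 220 m

d ≈ 220 m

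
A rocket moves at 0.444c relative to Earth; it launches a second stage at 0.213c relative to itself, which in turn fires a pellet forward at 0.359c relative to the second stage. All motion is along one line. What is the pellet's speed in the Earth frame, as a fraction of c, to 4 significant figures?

Compose boost 2: (0.213 + 0.444)/(1 + 0.213×0.444) = 0.6570/1.09457 = 0.600235
Compose boost 3: (0.359 + 0.600235)/(1 + 0.359×0.600235) = 0.959235/1.21548 = 0.7892

u ≈ 0.7892c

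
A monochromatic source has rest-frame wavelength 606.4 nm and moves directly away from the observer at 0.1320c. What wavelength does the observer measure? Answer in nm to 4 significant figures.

Relativistic Doppler: λ_obs = λ_src √((1+β)/(1−β))
= 606.4 × √(1.13200/0.868000) = 606.4 × 1.14199 = 692.5 nm

λ_obs ≈ 692.5 nm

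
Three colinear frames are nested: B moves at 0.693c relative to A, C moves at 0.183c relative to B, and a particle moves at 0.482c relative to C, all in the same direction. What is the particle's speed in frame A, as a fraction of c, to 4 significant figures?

Compose boost 2: (0.183 + 0.693)/(1 + 0.183×0.693) = 0.8760/1.12682 = 0.777410
Compose boost 3: (0.482 + 0.777410)/(1 + 0.482×0.777410) = 1.25941/1.37471 = 0.9161

u ≈ 0.9161c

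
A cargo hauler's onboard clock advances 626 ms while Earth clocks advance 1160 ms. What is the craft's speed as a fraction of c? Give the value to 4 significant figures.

γ = Δt/τ₀ = 1160/626 = 1.85304
β = √(1 − 1/γ²) = √(1 − 1/1.85304²) = 0.8419

β ≈ 0.8419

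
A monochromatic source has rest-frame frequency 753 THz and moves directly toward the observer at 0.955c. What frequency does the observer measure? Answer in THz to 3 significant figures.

Relativistic Doppler: f_obs = f_src √((1+β)/(1−β))
= 753 × √(1.9550/0.045000) = 753 × 6.5912 = 4960 THz

f_obs ≈ 4960 THz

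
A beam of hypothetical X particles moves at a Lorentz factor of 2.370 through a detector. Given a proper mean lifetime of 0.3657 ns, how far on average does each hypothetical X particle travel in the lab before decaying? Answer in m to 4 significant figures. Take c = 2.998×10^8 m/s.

β = √(1 − 1/γ²) = √(1 − 1/2.370²) = 0.906623
Dilated lifetime: Δt = γτ₀ = 2.370 × 0.3657 ns = 0.866709 ns
d = vΔt = 0.906623c × 0.866709 ns = 2.71806×10^8 m/s × 8.66709×10^-10 s = 0.2356 m

d ≈ 0.2356 m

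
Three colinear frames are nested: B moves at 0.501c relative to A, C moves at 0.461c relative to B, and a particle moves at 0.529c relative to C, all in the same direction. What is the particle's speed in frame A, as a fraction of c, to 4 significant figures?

u ≈ 0.9272c

Compose boost 2: (0.461 + 0.501)/(1 + 0.461×0.501) = 0.9620/1.23096 = 0.781503
Compose boost 3: (0.529 + 0.781503)/(1 + 0.529×0.781503) = 1.31050/1.41342 = 0.9272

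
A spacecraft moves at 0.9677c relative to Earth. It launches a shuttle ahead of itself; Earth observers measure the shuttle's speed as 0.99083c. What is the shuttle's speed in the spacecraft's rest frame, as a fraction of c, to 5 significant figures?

u' ≈ 0.56176c

Inverse velocity addition: u' = (u − v)/(1 − uv/c²)
= (0.99083 − 0.9677)/(1 − 0.99083×0.9677) = 0.023130/0.04117381 = 0.56176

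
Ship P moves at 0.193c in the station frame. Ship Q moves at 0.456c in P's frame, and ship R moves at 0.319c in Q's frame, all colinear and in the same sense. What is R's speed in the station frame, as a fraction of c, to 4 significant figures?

u ≈ 0.7691c

Compose boost 2: (0.456 + 0.193)/(1 + 0.456×0.193) = 0.6490/1.08801 = 0.596503
Compose boost 3: (0.319 + 0.596503)/(1 + 0.319×0.596503) = 0.915503/1.19028 = 0.7691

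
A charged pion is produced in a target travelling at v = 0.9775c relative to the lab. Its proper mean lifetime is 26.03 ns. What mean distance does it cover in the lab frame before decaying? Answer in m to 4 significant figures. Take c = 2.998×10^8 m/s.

d ≈ 36.16 m

γ = 1/√(1 − 0.9775²) = 4.74079
Dilated lifetime: Δt = γτ₀ = 4.74079 × 26.03 ns = 123.403 ns
d = vΔt = 0.9775c × 123.403 ns = 2.93054×10^8 m/s × 1.23403×10^-7 s = 36.16 m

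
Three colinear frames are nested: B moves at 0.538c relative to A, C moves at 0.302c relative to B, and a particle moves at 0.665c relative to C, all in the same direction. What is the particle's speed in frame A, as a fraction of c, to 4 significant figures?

u ≈ 0.9372c

Compose boost 2: (0.302 + 0.538)/(1 + 0.302×0.538) = 0.8400/1.16248 = 0.722596
Compose boost 3: (0.665 + 0.722596)/(1 + 0.665×0.722596) = 1.38760/1.48053 = 0.9372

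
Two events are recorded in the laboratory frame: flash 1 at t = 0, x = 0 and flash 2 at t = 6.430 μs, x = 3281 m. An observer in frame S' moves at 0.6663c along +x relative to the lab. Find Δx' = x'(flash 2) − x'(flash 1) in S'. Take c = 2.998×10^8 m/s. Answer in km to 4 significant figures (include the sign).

γ = 1/√(1 − 0.6663²) = 1.34105
Δx' = γ(Δx − vΔt) = 1.34105 × (3281 m − 0.6663×(2.998×10^8 m/s)×6.430×10^-6 s)
= 1.34105 × (1996.56 m) = 2.677 km

Δx' ≈ 2.677 km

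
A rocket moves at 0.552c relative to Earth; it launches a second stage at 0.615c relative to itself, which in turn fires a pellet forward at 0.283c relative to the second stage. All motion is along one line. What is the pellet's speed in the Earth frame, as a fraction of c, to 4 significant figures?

Compose boost 2: (0.615 + 0.552)/(1 + 0.615×0.552) = 1.167/1.33948 = 0.871234
Compose boost 3: (0.283 + 0.871234)/(1 + 0.283×0.871234) = 1.15423/1.24656 = 0.9259

u ≈ 0.9259c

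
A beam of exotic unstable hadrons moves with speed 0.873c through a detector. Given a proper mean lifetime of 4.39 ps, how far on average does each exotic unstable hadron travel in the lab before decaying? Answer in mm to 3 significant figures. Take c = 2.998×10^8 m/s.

γ = 1/√(1 − 0.873²) = 2.0504
Dilated lifetime: Δt = γτ₀ = 2.0504 × 4.39 ps = 9.0011 ps
d = vΔt = 0.873c × 9.0011 ps = 2.6173×10^8 m/s × 9.0011×10^-12 s = 2.36 mm

d ≈ 2.36 mm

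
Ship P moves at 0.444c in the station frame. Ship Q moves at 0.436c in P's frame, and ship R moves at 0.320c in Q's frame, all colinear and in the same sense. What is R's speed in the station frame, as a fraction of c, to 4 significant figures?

Compose boost 2: (0.436 + 0.444)/(1 + 0.436×0.444) = 0.8800/1.19358 = 0.737275
Compose boost 3: (0.320 + 0.737275)/(1 + 0.320×0.737275) = 1.05728/1.23593 = 0.8555

u ≈ 0.8555c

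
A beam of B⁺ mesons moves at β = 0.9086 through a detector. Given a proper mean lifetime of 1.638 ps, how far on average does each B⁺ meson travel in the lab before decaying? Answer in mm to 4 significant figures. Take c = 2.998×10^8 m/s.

γ = 1/√(1 − 0.9086²) = 2.39425
Dilated lifetime: Δt = γτ₀ = 2.39425 × 1.638 ps = 3.92178 ps
d = vΔt = 0.9086c × 3.92178 ps = 2.72398×10^8 m/s × 3.92178×10^-12 s = 1.068 mm

d ≈ 1.068 mm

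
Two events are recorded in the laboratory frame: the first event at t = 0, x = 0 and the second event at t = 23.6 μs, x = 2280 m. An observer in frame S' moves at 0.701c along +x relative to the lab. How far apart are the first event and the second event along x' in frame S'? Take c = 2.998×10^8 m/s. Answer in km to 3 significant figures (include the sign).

γ = 1/√(1 − 0.701²) = 1.4022
Δx' = γ(Δx − vΔt) = 1.4022 × (2280 m − 0.701×(2.998×10^8 m/s)×23.6×10^-6 s)
= 1.4022 × (-2679.8 m) = -3.76 km

Δx' ≈ -3.76 km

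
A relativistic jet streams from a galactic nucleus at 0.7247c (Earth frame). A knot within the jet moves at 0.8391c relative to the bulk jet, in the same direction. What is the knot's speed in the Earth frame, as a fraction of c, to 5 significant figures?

u ≈ 0.97245c

Relativistic velocity addition: u = (u' + v)/(1 + u'v/c²)
= (0.8391 + 0.7247)/(1 + 0.8391×0.7247) = 1.5638/1.608096 = 0.97245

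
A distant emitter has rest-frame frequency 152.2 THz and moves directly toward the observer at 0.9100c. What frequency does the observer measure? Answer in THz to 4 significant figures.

f_obs ≈ 701.1 THz

Relativistic Doppler: f_obs = f_src √((1+β)/(1−β))
= 152.2 × √(1.91000/0.0900000) = 152.2 × 4.60676 = 701.1 THz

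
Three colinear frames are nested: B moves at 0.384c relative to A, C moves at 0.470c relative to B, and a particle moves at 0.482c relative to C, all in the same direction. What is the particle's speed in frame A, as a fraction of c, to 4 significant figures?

Compose boost 2: (0.470 + 0.384)/(1 + 0.470×0.384) = 0.8540/1.18048 = 0.723435
Compose boost 3: (0.482 + 0.723435)/(1 + 0.482×0.723435) = 1.20543/1.34870 = 0.8938

u ≈ 0.8938c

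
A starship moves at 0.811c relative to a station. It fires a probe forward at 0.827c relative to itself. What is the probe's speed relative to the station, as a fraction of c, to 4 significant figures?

Relativistic velocity addition: u = (u' + v)/(1 + u'v/c²)
= (0.827 + 0.811)/(1 + 0.827×0.811) = 1.638/1.67070 = 0.9804

u ≈ 0.9804c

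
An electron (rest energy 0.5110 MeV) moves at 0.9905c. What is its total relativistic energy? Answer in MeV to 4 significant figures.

E ≈ 3.716 MeV

γ = 1/√(1 − 0.9905²) = 7.27205
E = γm₀c² = 7.27205 × 0.5110 MeV = 3.716 MeV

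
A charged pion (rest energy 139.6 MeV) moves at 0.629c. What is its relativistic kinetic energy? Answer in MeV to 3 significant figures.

γ = 1/√(1 − 0.629²) = 1.2863
K = (γ − 1)m₀c² = (1.2863 − 1) × 139.6 MeV = 0.28633 × 139.6 MeV = 40.0 MeV

K ≈ 40.0 MeV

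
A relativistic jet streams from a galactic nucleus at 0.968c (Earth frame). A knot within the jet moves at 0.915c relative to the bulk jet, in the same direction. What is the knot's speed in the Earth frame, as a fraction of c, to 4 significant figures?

u ≈ 0.9986c

Relativistic velocity addition: u = (u' + v)/(1 + u'v/c²)
= (0.915 + 0.968)/(1 + 0.915×0.968) = 1.883/1.88572 = 0.9986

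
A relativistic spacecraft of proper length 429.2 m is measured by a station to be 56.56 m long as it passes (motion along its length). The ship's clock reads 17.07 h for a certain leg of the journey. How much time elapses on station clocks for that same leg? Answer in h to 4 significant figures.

Length contraction ⇒ γ = L₀/L = 429.2/56.56 = 7.58840
Time dilation: Δt = γτ₀ = 7.58840 × 17.07 h = 129.5 h

Δt ≈ 129.5 h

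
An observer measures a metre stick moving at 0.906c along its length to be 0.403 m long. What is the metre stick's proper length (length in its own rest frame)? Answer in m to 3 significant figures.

γ = 1/√(1 − 0.906²) = 2.3625
L₀ = γL = 2.3625 × 0.403 = 0.952 m

L₀ ≈ 0.952 m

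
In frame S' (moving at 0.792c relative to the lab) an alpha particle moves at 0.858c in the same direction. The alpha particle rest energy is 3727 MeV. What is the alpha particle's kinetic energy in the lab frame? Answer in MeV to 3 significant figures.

u_lab = (0.858 + 0.792)/(1 + 0.858×0.792) = 0.982414
γ = 1/√(1 − 0.982414²) = 5.3558
K = (γ − 1)m₀c² = (5.3558 − 1) × 3727 = 4.3558 × 3727 = 16200 MeV

K ≈ 16200 MeV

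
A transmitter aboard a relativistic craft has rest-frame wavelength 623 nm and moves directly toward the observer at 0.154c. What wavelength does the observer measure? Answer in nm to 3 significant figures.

Relativistic Doppler: λ_obs = λ_src √((1−β)/(1+β))
= 623 × √(0.84600/1.1540) = 623 × 0.85621 = 533 nm

λ_obs ≈ 533 nm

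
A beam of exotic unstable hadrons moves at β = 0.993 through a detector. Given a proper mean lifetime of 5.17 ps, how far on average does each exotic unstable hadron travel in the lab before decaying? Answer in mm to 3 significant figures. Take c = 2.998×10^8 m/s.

γ = 1/√(1 − 0.993²) = 8.4664
Dilated lifetime: Δt = γτ₀ = 8.4664 × 5.17 ps = 43.771 ps
d = vΔt = 0.993c × 43.771 ps = 2.9770×10^8 m/s × 4.3771×10^-11 s = 13.0 mm

d ≈ 13.0 mm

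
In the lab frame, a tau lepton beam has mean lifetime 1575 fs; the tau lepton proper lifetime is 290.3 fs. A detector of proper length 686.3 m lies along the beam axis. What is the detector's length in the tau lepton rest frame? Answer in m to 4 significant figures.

L ≈ 126.5 m

Time dilation ⇒ γ = Δt/τ₀ = 1575/290.3 = 5.42542
Length contraction: L = L₀/γ = 686.3/5.42542 = 126.5 m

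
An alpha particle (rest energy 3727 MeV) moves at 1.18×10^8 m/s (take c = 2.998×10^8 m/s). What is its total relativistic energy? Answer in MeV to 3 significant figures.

E ≈ 4050 MeV

β = v/c = 1.18×10^8 / 2.998×10^8 = 0.39360
γ = 1/√(1 − 0.39360²) = 1.0878
E = γm₀c² = 1.0878 × 3727 MeV = 4050 MeV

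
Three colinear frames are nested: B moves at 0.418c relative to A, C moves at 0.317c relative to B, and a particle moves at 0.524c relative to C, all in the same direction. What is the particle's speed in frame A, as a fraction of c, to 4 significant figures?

Compose boost 2: (0.317 + 0.418)/(1 + 0.317×0.418) = 0.7350/1.13251 = 0.649003
Compose boost 3: (0.524 + 0.649003)/(1 + 0.524×0.649003) = 1.17300/1.34008 = 0.8753

u ≈ 0.8753c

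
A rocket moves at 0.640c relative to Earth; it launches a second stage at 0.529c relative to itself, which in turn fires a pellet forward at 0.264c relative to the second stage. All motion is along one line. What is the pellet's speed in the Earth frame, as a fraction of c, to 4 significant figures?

Compose boost 2: (0.529 + 0.640)/(1 + 0.529×0.640) = 1.169/1.33856 = 0.873327
Compose boost 3: (0.264 + 0.873327)/(1 + 0.264×0.873327) = 1.13733/1.23056 = 0.9242

u ≈ 0.9242c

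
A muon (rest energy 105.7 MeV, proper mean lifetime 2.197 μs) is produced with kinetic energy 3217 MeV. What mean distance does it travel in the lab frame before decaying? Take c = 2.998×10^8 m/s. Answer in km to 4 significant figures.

d ≈ 20.69 km

γ = 1 + K/(m₀c²) = 1 + 3217/105.7 = 31.4352
β = √(1 − 1/γ²) = 0.999494
Dilated lifetime: γτ₀ = 31.4352 × 2.197 μs = 69.0631 μs
d = βc·γτ₀ = 0.999494 × (2.998×10^8 m/s) × 6.90631×10^-5 s = 20.69 km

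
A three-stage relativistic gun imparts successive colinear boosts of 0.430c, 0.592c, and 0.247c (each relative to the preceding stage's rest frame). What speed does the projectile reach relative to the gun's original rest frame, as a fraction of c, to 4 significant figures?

u ≈ 0.8838c

Compose boost 2: (0.592 + 0.430)/(1 + 0.592×0.430) = 1.022/1.25456 = 0.814628
Compose boost 3: (0.247 + 0.814628)/(1 + 0.247×0.814628) = 1.06163/1.20121 = 0.8838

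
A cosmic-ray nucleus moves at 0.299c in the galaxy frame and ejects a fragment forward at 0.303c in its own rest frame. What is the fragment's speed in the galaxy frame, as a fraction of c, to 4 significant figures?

Compose boost 2: (0.303 + 0.299)/(1 + 0.303×0.299) = 0.6020/1.09060 = 0.5520

u ≈ 0.5520c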